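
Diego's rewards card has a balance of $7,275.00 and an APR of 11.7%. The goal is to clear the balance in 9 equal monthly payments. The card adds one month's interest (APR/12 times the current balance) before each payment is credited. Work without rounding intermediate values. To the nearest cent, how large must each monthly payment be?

$848.25

Monthly rate r = 11.7%/12 = 0.975% = 0.00975.
Level-payment amortization: P = B₀·r / (1 − (1+r)^(−n)) = 7275.00·0.00975 / (1 − 1.00975^(−9)).
Denominator 1 − (1+r)^(−9) = 0.0836207569.
P = 70.9313 / 0.0836207569 ≈ 848.25.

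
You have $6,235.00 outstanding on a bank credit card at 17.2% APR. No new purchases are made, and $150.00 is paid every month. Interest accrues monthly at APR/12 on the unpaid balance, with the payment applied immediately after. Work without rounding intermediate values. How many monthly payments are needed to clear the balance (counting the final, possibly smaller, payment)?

64 months

Monthly rate r = 17.2%/12 = 1.43333% = 0.0143333.
Recurrence: B ← B·(1+r) − $150.00.
Month 1: interest $89.37; balance after payment $6,174.37.
Month 2: interest $88.50; balance after payment $6,112.87.
Closed form: n = −ln(1 − rB₀/P)/ln(1+r) = −ln(0.40421)/ln(1.01433) ≈ 63.648, so the balance reaches zero during payment 64.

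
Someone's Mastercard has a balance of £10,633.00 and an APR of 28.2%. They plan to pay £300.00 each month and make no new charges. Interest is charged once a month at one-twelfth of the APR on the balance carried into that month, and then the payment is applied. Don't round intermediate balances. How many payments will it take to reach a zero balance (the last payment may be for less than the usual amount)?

Monthly rate r = 28.2%/12 = 2.35% = 0.0235.
Recurrence: B ← B·(1+r) − £300.00.
Month 1: interest £249.88; balance after payment £10,582.88.
Month 2: interest £248.70; balance after payment £10,531.57.
Closed form: n = −ln(1 − rB₀/P)/ln(1+r) = −ln(0.16708)/ln(1.0235) ≈ 77.030, so the balance reaches zero during payment 78.

78 payments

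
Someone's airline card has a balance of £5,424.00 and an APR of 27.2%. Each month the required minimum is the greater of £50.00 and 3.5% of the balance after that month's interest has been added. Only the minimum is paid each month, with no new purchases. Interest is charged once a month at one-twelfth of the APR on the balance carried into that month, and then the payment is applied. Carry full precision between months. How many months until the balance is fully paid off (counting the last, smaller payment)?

148 months

Monthly rate r = 27.2%/12 = 2.26667% = 0.0226667.
While 3.5% of the post-interest balance exceeds £50.00, each month B ← (B·(1+r))·(1 − 0.035), i.e. B shrinks by the factor (1+r)·0.965 = 0.98687.
This holds for months 1–103. Entering month 104 the balance is £1,390.74; 3.5% of the post-interest balance is now below £50.00, so the flat £50.00 minimum applies from here.
From month 104 a fixed £50.00 at rate r clears £1,390.74 in 45 more payments. Total: 103 + 45 = 148 months.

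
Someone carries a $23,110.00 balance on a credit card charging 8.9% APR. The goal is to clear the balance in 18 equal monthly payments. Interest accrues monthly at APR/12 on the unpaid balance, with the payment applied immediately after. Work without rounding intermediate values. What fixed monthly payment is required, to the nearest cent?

$1,376.24

Monthly rate r = 8.9%/12 = 0.741667% = 0.00741667.
Level-payment amortization: P = B₀·r / (1 − (1+r)^(−n)) = 23110.00·0.00741667 / (1 − 1.00742^(−18)).
Denominator 1 − (1+r)^(−18) = 0.124541362.
P = 171.399 / 0.124541362 ≈ 1376.24.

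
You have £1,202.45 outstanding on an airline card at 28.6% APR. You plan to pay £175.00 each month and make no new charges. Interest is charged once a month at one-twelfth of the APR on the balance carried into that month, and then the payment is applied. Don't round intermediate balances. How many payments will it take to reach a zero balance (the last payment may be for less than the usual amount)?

8 payments

Monthly rate r = 28.6%/12 = 2.38333% = 0.0238333.
Recurrence: B ← B·(1+r) − £175.00.
Month 1: interest £28.66; balance after payment £1,056.11.
Month 2: interest £25.17; balance after payment £906.28.
Closed form: n = −ln(1 − rB₀/P)/ln(1+r) = −ln(0.83624)/ln(1.02383) ≈ 7.593, so the balance reaches zero during payment 8.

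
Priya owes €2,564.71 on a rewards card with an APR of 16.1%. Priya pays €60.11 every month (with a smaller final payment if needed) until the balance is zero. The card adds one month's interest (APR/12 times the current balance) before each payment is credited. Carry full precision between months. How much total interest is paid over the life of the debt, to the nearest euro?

Monthly rate r = 16.1%/12 = 1.34167% = 0.0134167.
Payoff takes n = ⌈−ln(1 − rB₀/P)/ln(1+r)⌉ = ⌈63.754⌉ = 64 payments; the last is €45.40.
Total paid = 63·€60.11 + €45.40 = €3,832.33.
Total interest = total paid − principal = €3,832.33 − €2,564.71 = €1,267.62.

€1,268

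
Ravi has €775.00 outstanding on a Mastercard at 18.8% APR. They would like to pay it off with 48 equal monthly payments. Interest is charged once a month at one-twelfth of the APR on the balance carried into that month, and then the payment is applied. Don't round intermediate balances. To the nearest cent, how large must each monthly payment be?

€23.09

Monthly rate r = 18.8%/12 = 1.56667% = 0.0156667.
Level-payment amortization: P = B₀·r / (1 − (1+r)^(−n)) = 775.00·0.0156667 / (1 − 1.01567^(−48)).
Denominator 1 − (1+r)^(−48) = 0.525820883.
P = 12.1417 / 0.525820883 ≈ 23.09.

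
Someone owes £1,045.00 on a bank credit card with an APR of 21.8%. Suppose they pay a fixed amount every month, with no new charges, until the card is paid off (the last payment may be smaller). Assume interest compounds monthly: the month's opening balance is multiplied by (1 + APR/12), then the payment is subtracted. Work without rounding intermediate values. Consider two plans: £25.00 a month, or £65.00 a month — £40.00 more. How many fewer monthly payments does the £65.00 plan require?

Monthly rate r = 21.8%/12 = 1.81667% = 0.0181667.
At £25.00/mo: n = ⌈−ln(1 − rB₀/P)/ln(1+r)⌉ = 80 payments (last £3.07); total interest = total paid − £1,045.00 = £933.07.
At £65.00/mo: 20 payments (last £12.12); total interest £202.12.
Payments saved = 80 − 20 = 60.

60 fewer payments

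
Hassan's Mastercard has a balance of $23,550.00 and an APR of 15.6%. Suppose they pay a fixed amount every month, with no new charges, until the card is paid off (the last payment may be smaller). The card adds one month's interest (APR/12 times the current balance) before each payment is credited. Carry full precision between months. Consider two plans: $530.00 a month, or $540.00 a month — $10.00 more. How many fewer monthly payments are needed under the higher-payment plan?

Monthly rate r = 15.6%/12 = 1.3% = 0.013.
At $530.00/mo: n = ⌈−ln(1 − rB₀/P)/ln(1+r)⌉ = 67 payments (last $387.62); total interest = total paid − $23,550.00 = $11,817.62.
At $540.00/mo: 65 payments (last $429.14); total interest $11,439.14.
Payments saved = 67 − 65 = 2.

2 fewer payments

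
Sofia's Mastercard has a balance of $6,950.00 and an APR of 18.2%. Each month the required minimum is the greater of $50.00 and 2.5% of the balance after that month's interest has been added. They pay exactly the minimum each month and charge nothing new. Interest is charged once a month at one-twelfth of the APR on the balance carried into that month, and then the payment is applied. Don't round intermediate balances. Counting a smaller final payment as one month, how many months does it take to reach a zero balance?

184 months

Monthly rate r = 18.2%/12 = 1.51667% = 0.0151667.
While 2.5% of the post-interest balance exceeds $50.00, each month B ← (B·(1+r))·(1 − 0.025), i.e. B shrinks by the factor (1+r)·0.975 = 0.98979.
This holds for months 1–123. Entering month 124 the balance is $1,966.29; 2.5% of the post-interest balance is now below $50.00, so the flat $50.00 minimum applies from here.
From month 124 a fixed $50.00 at rate r clears $1,966.29 in 61 more payments. Total: 123 + 61 = 184 months.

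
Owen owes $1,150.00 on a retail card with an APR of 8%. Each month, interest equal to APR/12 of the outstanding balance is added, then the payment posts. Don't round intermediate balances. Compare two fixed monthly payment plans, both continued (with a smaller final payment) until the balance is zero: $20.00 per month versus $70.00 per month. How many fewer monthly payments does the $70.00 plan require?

55 fewer payments

Monthly rate r = 8%/12 = 0.666667% = 0.00666667.
At $20.00/mo: n = ⌈−ln(1 − rB₀/P)/ln(1+r)⌉ = 73 payments (last $15.12); total interest = total paid − $1,150.00 = $305.12.
At $70.00/mo: 18 payments (last $32.10); total interest $72.10.
Payments saved = 73 − 18 = 55.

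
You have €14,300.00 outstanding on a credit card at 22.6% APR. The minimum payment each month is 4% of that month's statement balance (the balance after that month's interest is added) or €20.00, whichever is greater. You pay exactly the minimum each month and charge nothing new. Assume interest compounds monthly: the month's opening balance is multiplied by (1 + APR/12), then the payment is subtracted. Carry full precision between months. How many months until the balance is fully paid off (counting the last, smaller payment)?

186 months

Monthly rate r = 22.6%/12 = 1.88333% = 0.0188333.
While 4% of the post-interest balance exceeds €20.00, each month B ← (B·(1+r))·(1 − 0.04), i.e. B shrinks by the factor (1+r)·0.96 = 0.97808.
This holds for months 1–153. Entering month 154 the balance is €481.52; 4% of the post-interest balance is now below €20.00, so the flat €20.00 minimum applies from here.
From month 154 a fixed €20.00 at rate r clears €481.52 in 33 more payments. Total: 153 + 33 = 186 months.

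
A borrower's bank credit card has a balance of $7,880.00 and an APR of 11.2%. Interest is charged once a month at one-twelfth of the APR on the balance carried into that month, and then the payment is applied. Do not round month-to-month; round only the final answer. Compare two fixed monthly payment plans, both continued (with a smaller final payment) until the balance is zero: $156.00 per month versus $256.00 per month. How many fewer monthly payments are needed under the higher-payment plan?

Monthly rate r = 11.2%/12 = 0.933333% = 0.00933333.
At $156.00/mo: n = ⌈−ln(1 − rB₀/P)/ln(1+r)⌉ = 69 payments (last $99.25); total interest = total paid − $7,880.00 = $2,827.25.
At $256.00/mo: 37 payments (last $117.17); total interest $1,453.17.
Payments saved = 69 − 37 = 32.

32 fewer payments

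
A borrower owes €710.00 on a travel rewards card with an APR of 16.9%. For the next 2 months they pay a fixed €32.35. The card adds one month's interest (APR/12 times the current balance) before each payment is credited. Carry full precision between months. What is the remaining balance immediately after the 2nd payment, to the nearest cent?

Monthly rate r = 16.9%/12 = 1.40833% = 0.0140833.
Each month: B ← B·(1+r) − €32.35.
Month 1: interest €10.00; balance after payment €687.65.
Month 2: interest €9.68; balance after payment €664.98.

€664.98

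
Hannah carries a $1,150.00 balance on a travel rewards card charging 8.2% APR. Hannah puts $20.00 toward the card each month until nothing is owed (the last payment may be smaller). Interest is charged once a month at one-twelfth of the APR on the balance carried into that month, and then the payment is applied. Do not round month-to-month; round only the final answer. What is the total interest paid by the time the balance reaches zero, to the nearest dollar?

$316

Monthly rate r = 8.2%/12 = 0.683333% = 0.00683333.
Payoff takes n = ⌈−ln(1 − rB₀/P)/ln(1+r)⌉ = ⌈73.287⌉ = 74 payments; the last is $5.75.
Total paid = 73·$20.00 + $5.75 = $1,465.75.
Total interest = total paid − principal = $1,465.75 − $1,150.00 = $315.75.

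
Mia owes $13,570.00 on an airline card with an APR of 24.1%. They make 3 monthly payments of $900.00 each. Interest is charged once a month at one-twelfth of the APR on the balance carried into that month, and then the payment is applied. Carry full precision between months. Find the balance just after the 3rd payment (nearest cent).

$11,649.53

Monthly rate r = 24.1%/12 = 2.00833% = 0.0200833.
Each month: B ← B·(1+r) − $900.00.
Month 1: interest $272.53; balance after payment $12,942.53.
Month 2: interest $259.93; balance after payment $12,302.46.
Month 3: interest $247.07; balance after payment $11,649.53.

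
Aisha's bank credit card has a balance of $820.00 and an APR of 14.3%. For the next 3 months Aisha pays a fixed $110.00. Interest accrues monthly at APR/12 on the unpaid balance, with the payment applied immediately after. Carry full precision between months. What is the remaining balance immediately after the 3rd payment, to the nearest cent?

$515.72

Monthly rate r = 14.3%/12 = 1.19167% = 0.0119167.
Each month: B ← B·(1+r) − $110.00.
Month 1: interest $9.77; balance after payment $719.77.
Month 2: interest $8.58; balance after payment $618.35.
Month 3: interest $7.37; balance after payment $515.72.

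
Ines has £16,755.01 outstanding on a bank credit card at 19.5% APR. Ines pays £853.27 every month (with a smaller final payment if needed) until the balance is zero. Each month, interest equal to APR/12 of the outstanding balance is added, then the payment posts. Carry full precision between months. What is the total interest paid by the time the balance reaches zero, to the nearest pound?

Monthly rate r = 19.5%/12 = 1.625% = 0.01625.
Payoff takes n = ⌈−ln(1 − rB₀/P)/ln(1+r)⌉ = ⌈23.842⌉ = 24 payments; the last is £719.63.
Total paid = 23·£853.27 + £719.63 = £20,344.84.
Total interest = total paid − principal = £20,344.84 − £16,755.01 = £3,589.83.

£3,590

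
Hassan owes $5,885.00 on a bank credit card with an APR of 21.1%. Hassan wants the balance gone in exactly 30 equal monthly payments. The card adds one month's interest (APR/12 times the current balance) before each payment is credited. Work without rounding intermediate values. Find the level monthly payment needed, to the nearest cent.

Monthly rate r = 21.1%/12 = 1.75833% = 0.0175833.
Level-payment amortization: P = B₀·r / (1 − (1+r)^(−n)) = 5885.00·0.0175833 / (1 − 1.01758^(−30)).
Denominator 1 − (1+r)^(−30) = 0.40721058.
P = 103.478 / 0.40721058 ≈ 254.11.

$254.11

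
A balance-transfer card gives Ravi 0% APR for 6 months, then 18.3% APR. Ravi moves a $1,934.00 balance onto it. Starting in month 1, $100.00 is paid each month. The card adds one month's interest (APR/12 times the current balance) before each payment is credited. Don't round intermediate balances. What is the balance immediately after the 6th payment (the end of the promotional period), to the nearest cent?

$1,334.00

Promo months 1–6 at r₀ = 0%/12 = 0; months 7+ at r₁ = 18.3%/12 = 0.01525.
After month 6 (no interest yet): B = $1,934.00 − 6·$100.00 = $1,334.00.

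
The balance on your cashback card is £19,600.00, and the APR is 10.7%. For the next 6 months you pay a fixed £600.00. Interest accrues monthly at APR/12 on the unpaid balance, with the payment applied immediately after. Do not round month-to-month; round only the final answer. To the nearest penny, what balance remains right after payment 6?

Monthly rate r = 10.7%/12 = 0.891667% = 0.00891667.
Each month: B ← B·(1+r) − £600.00.
Month 1: interest £174.77; balance after payment £19,174.77.
Month 2: interest £170.98; balance after payment £18,745.74.
Month 3: interest £167.15; balance after payment £18,312.89.
Month 4: interest £163.29; balance after payment £17,876.18.
Month 5: interest £159.40; balance after payment £17,435.58.
Month 6: interest £155.47; balance after payment £16,991.04.

£16,991.04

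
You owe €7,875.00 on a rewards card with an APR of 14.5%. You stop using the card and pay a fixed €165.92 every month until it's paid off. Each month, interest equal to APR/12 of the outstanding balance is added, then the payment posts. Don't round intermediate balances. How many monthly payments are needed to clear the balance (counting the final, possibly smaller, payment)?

71 months

Monthly rate r = 14.5%/12 = 1.20833% = 0.0120833.
Recurrence: B ← B·(1+r) − €165.92.
Month 1: interest €95.16; balance after payment €7,804.24.
Month 2: interest €94.30; balance after payment €7,732.62.
Closed form: n = −ln(1 − rB₀/P)/ln(1+r) = −ln(0.42649)/ln(1.01208) ≈ 70.949, so the balance reaches zero during payment 71.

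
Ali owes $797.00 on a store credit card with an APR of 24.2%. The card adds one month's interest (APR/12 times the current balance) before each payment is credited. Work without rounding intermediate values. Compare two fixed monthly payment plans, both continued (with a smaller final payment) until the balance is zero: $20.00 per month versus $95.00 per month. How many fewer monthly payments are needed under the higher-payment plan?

Monthly rate r = 24.2%/12 = 2.01667% = 0.0201667.
At $20.00/mo: n = ⌈−ln(1 − rB₀/P)/ln(1+r)⌉ = 82 payments (last $10.63); total interest = total paid − $797.00 = $833.63.
At $95.00/mo: 10 payments (last $27.11); total interest $85.11.
Payments saved = 82 − 10 = 72.

72 fewer payments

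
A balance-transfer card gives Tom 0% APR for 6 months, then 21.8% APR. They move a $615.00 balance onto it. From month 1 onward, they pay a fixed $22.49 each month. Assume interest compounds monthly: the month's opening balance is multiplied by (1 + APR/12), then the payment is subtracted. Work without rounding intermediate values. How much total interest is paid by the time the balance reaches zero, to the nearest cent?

$132.90

Promo months 1–6 at r₀ = 0%/12 = 0; months 7+ at r₁ = 21.8%/12 = 0.0181667.
After month 6 (no interest yet): B = $615.00 − 6·$22.49 = $480.06.
Then at r₁ with $22.49/mo: n₂ = −ln(1 − r₁·B/P)/ln(1+r₁) ≈ 27.25 → 28 more payments.
Total paid = 33·$22.49 + $5.73 = $747.90; interest = $747.90 − $615.00 = $132.90.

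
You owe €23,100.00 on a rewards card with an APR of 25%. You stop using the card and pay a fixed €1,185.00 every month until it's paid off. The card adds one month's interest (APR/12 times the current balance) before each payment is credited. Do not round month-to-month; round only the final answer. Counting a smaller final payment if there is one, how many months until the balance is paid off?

26 months

Monthly rate r = 25%/12 = 2.08333% = 0.0208333.
Recurrence: B ← B·(1+r) − €1,185.00.
Month 1: interest €481.25; balance after payment €22,396.25.
Month 2: interest €466.59; balance after payment €21,677.84.
Closed form: n = −ln(1 − rB₀/P)/ln(1+r) = −ln(0.59388)/ln(1.02083) ≈ 25.271, so the balance reaches zero during payment 26.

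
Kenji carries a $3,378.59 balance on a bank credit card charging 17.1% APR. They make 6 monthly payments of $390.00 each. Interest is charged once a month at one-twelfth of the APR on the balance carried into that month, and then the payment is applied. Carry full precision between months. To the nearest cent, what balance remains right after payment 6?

Monthly rate r = 17.1%/12 = 1.425% = 0.01425.
Each month: B ← B·(1+r) − $390.00.
Month 1: interest $48.14; balance after payment $3,036.73.
Month 2: interest $43.27; balance after payment $2,690.01.
Month 3: interest $38.33; balance after payment $2,338.34.
Month 4: interest $33.32; balance after payment $1,981.66.
Month 5: interest $28.24; balance after payment $1,619.90.
Month 6: interest $23.08; balance after payment $1,252.98.

$1,252.98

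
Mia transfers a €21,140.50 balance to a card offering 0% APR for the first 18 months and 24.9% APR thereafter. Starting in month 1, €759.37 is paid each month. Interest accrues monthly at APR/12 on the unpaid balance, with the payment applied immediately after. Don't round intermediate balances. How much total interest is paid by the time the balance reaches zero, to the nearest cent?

€972.85

Promo months 1–18 at r₀ = 0%/12 = 0; months 19+ at r₁ = 24.9%/12 = 0.02075.
After month 18 (no interest yet): B = €21,140.50 − 18·€759.37 = €7,471.84.
Then at r₁ with €759.37/mo: n₂ = −ln(1 − r₁·B/P)/ln(1+r₁) ≈ 11.12 → 12 more payments.
Total paid = 29·€759.37 + €91.62 = €22,113.35; interest = €22,113.35 − €21,140.50 = €972.85.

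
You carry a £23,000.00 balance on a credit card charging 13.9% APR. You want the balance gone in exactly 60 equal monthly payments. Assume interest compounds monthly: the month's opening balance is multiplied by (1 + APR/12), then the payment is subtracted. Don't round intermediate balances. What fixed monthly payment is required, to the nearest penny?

£533.98

Monthly rate r = 13.9%/12 = 1.15833% = 0.0115833.
Level-payment amortization: P = B₀·r / (1 − (1+r)^(−n)) = 23000.00·0.0115833 / (1 − 1.01158^(−60)).
Denominator 1 − (1+r)^(−60) = 0.498928066.
P = 266.417 / 0.498928066 ≈ 533.98.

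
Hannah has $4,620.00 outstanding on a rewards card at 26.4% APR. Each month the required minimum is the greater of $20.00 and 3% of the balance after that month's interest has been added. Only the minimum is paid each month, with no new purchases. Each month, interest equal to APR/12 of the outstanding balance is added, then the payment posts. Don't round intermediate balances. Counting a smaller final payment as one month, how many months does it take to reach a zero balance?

Monthly rate r = 26.4%/12 = 2.2% = 0.022.
While 3% of the post-interest balance exceeds $20.00, each month B ← (B·(1+r))·(1 − 0.03), i.e. B shrinks by the factor (1+r)·0.97 = 0.99134.
This holds for months 1–226. Entering month 227 the balance is $647.08; 3% of the post-interest balance is now below $20.00, so the flat $20.00 minimum applies from here.
From month 227 a fixed $20.00 at rate r clears $647.08 in 58 more payments. Total: 226 + 58 = 284 months.

284 months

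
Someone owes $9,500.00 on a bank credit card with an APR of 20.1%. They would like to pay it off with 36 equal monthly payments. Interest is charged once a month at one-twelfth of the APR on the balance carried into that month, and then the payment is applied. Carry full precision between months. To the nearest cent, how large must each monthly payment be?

Monthly rate r = 20.1%/12 = 1.675% = 0.01675.
Level-payment amortization: P = B₀·r / (1 − (1+r)^(−n)) = 9500.00·0.01675 / (1 − 1.01675^(−36)).
Denominator 1 − (1+r)^(−36) = 0.450092705.
P = 159.125 / 0.450092705 ≈ 353.54.

$353.54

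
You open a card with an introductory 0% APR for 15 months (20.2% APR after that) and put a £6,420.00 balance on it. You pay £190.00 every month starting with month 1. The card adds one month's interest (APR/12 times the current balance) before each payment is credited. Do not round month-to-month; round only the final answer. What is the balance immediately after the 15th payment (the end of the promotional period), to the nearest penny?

Promo months 1–15 at r₀ = 0%/12 = 0; months 16+ at r₁ = 20.2%/12 = 0.0168333.
After month 15 (no interest yet): B = £6,420.00 − 15·£190.00 = £3,570.00.

£3,570.00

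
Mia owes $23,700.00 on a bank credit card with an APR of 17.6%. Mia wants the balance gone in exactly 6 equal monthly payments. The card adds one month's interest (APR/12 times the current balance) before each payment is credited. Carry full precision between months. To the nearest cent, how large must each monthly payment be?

$4,155.23

Monthly rate r = 17.6%/12 = 1.46667% = 0.0146667.
Level-payment amortization: P = B₀·r / (1 − (1+r)^(−n)) = 23700.00·0.0146667 / (1 − 1.01467^(−6)).
Denominator 1 − (1+r)^(−6) = 0.0836536808.
P = 347.6 / 0.0836536808 ≈ 4155.23.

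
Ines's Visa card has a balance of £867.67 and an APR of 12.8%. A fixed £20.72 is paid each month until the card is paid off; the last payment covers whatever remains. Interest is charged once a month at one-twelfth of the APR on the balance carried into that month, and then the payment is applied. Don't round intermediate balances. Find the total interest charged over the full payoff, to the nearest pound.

£288

Monthly rate r = 12.8%/12 = 1.06667% = 0.0106667.
Payoff takes n = ⌈−ln(1 − rB₀/P)/ln(1+r)⌉ = ⌈55.778⌉ = 56 payments; the last is £16.14.
Total paid = 55·£20.72 + £16.14 = £1,155.74.
Total interest = total paid − principal = £1,155.74 − £867.67 = £288.07.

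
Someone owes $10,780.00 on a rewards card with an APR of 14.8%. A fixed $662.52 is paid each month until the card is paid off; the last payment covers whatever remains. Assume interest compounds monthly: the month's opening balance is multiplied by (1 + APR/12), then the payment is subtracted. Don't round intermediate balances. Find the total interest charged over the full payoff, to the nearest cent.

Monthly rate r = 14.8%/12 = 1.23333% = 0.0123333.
Payoff takes n = ⌈−ln(1 − rB₀/P)/ln(1+r)⌉ = ⌈18.273⌉ = 19 payments; the last is $181.84.
Total paid = 18·$662.52 + $181.84 = $12,107.20.
Total interest = total paid − principal = $12,107.20 − $10,780.00 = $1,327.20.

$1,327.20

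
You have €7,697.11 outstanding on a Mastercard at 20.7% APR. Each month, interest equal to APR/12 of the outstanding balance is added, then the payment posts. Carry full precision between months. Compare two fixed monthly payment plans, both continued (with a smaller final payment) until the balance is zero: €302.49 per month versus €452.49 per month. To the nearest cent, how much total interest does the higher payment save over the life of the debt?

Monthly rate r = 20.7%/12 = 1.725% = 0.01725.
At €302.49/mo: n = ⌈−ln(1 − rB₀/P)/ln(1+r)⌉ = 34 payments (last €239.77); total interest = total paid − €7,697.11 = €2,524.83.
At €452.49/mo: 21 payments (last €140.47); total interest €1,493.16.
Interest saved = €2,524.83 − €1,493.16 = €1,031.67.

€1,031.67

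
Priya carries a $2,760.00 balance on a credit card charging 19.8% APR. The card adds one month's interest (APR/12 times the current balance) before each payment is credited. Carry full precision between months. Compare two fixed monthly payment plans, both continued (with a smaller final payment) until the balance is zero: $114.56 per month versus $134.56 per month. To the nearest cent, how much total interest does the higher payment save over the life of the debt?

$149.81

Monthly rate r = 19.8%/12 = 1.65% = 0.0165.
At $114.56/mo: n = ⌈−ln(1 − rB₀/P)/ln(1+r)⌉ = 31 payments (last $110.23); total interest = total paid − $2,760.00 = $787.03.
At $134.56/mo: 26 payments (last $33.22); total interest $637.22.
Interest saved = $787.03 − $637.22 = $149.81.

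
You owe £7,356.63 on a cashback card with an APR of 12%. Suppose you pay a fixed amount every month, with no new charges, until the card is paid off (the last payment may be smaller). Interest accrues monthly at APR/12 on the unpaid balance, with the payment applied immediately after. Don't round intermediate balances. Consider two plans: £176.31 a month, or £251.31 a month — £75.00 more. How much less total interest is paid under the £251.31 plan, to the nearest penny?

Monthly rate r = 12%/12 = 1% = 0.01.
At £176.31/mo: n = ⌈−ln(1 − rB₀/P)/ln(1+r)⌉ = 55 payments (last £47.81); total interest = total paid − £7,356.63 = £2,211.92.
At £251.31/mo: 35 payments (last £203.09); total interest £1,391.00.
Interest saved = £2,211.92 − £1,391.00 = £820.92.

£820.92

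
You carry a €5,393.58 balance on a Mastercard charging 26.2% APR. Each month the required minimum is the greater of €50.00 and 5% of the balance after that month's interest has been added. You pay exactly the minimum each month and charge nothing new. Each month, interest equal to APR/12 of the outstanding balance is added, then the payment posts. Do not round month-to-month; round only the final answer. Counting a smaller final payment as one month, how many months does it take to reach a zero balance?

84 months

Monthly rate r = 26.2%/12 = 2.18333% = 0.0218333.
While 5% of the post-interest balance exceeds €50.00, each month B ← (B·(1+r))·(1 − 0.05), i.e. B shrinks by the factor (1+r)·0.95 = 0.97074.
This holds for months 1–58. Entering month 59 the balance is €963.59; 5% of the post-interest balance is now below €50.00, so the flat €50.00 minimum applies from here.
From month 59 a fixed €50.00 at rate r clears €963.59 in 26 more payments. Total: 58 + 26 = 84 months.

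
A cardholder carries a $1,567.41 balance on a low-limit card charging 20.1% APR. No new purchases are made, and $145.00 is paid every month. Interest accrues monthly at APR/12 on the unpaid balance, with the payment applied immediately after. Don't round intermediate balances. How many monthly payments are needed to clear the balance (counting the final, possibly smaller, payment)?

13 payments

Monthly rate r = 20.1%/12 = 1.675% = 0.01675.
Recurrence: B ← B·(1+r) − $145.00.
Month 1: interest $26.25; balance after payment $1,448.66.
Month 2: interest $24.27; balance after payment $1,327.93.
Closed form: n = −ln(1 − rB₀/P)/ln(1+r) = −ln(0.81894)/ln(1.01675) ≈ 12.025, so the balance reaches zero during payment 13.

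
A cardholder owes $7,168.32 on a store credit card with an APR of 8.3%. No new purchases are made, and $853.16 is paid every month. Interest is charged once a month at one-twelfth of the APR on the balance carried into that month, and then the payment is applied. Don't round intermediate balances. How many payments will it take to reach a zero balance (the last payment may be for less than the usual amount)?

9 payments

Monthly rate r = 8.3%/12 = 0.691667% = 0.00691667.
Recurrence: B ← B·(1+r) − $853.16.
Month 1: interest $49.58; balance after payment $6,364.74.
Month 2: interest $44.02; balance after payment $5,555.60.
Closed form: n = −ln(1 − rB₀/P)/ln(1+r) = −ln(0.94189)/ln(1.00692) ≈ 8.686, so the balance reaches zero during payment 9.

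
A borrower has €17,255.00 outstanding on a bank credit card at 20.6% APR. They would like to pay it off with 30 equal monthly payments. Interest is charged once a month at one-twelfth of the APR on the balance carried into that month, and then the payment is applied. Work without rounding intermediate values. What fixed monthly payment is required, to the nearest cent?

Monthly rate r = 20.6%/12 = 1.71667% = 0.0171667.
Level-payment amortization: P = B₀·r / (1 − (1+r)^(−n)) = 17255.00·0.0171667 / (1 − 1.01717^(−30)).
Denominator 1 − (1+r)^(−30) = 0.399882332.
P = 296.211 / 0.399882332 ≈ 740.74.

€740.74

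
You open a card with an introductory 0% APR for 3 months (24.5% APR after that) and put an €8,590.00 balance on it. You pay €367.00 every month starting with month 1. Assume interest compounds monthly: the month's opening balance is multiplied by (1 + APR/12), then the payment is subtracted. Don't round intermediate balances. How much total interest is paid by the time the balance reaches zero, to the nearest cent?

€2,297.76

Promo months 1–3 at r₀ = 0%/12 = 0; months 4+ at r₁ = 24.5%/12 = 0.0204167.
After month 3 (no interest yet): B = €8,590.00 − 3·€367.00 = €7,489.00.
Then at r₁ with €367.00/mo: n₂ = −ln(1 − r₁·B/P)/ln(1+r₁) ≈ 26.66 → 27 more payments.
Total paid = 29·€367.00 + €244.76 = €10,887.76; interest = €10,887.76 − €8,590.00 = €2,297.76.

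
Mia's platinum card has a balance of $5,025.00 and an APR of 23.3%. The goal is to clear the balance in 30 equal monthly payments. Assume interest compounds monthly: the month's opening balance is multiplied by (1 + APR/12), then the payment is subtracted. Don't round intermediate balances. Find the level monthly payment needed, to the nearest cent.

$222.57

Monthly rate r = 23.3%/12 = 1.94167% = 0.0194167.
Level-payment amortization: P = B₀·r / (1 − (1+r)^(−n)) = 5025.00·0.0194167 / (1 − 1.01942^(−30)).
Denominator 1 − (1+r)^(−30) = 0.43837283.
P = 97.5688 / 0.43837283 ≈ 222.57.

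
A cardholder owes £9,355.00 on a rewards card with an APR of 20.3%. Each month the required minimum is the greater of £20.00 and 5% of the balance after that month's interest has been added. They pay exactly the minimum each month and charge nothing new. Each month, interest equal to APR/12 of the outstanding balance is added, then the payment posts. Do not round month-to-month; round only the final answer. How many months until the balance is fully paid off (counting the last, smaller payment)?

Monthly rate r = 20.3%/12 = 1.69167% = 0.0169167.
While 5% of the post-interest balance exceeds £20.00, each month B ← (B·(1+r))·(1 − 0.05), i.e. B shrinks by the factor (1+r)·0.95 = 0.96607.
This holds for months 1–92. Entering month 93 the balance is £390.72; 5% of the post-interest balance is now below £20.00, so the flat £20.00 minimum applies from here.
From month 93 a fixed £20.00 at rate r clears £390.72 in 24 more payments. Total: 92 + 24 = 116 months.

116 months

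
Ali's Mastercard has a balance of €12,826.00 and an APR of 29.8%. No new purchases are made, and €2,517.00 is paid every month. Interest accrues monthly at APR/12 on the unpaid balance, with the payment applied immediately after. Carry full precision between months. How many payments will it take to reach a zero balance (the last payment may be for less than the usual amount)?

Monthly rate r = 29.8%/12 = 2.48333% = 0.0248333.
Recurrence: B ← B·(1+r) − €2,517.00.
Month 1: interest €318.51; balance after payment €10,627.51.
Month 2: interest €263.92; balance after payment €8,374.43.
Month 3: interest €207.96; balance after payment €6,065.39.
Month 4: interest €150.62; balance after payment €3,699.02.
Month 5: interest €91.86; balance after payment €1,273.88.
Month 6: interest €31.63; balance after payment €0.00.

6 payments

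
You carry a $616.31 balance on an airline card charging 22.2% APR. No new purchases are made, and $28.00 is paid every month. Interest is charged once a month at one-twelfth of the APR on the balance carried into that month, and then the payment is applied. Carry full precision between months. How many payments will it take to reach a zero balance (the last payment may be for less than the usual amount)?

29 months

Monthly rate r = 22.2%/12 = 1.85% = 0.0185.
Recurrence: B ← B·(1+r) − $28.00.
Month 1: interest $11.40; balance after payment $599.71.
Month 2: interest $11.09; balance after payment $582.81.
Closed form: n = −ln(1 − rB₀/P)/ln(1+r) = −ln(0.5928)/ln(1.0185) ≈ 28.526, so the balance reaches zero during payment 29.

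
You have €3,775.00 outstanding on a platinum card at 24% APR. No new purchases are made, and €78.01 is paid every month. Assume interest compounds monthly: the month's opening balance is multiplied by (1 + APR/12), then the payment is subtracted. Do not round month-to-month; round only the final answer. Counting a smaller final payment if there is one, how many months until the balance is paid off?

Monthly rate r = 24%/12 = 2% = 0.02.
Recurrence: B ← B·(1+r) − €78.01.
Month 1: interest €75.50; balance after payment €3,772.49.
Month 2: interest €75.45; balance after payment €3,769.93.
Closed form: n = −ln(1 − rB₀/P)/ln(1+r) = −ln(0.032175)/ln(1.02) ≈ 173.540, so the balance reaches zero during payment 174.

174 payments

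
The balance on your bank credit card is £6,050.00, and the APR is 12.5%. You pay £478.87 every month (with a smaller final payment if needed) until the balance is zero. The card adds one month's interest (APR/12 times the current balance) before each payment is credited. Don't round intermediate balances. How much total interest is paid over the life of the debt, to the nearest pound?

£471

Monthly rate r = 12.5%/12 = 1.04167% = 0.0104167.
Payoff takes n = ⌈−ln(1 − rB₀/P)/ln(1+r)⌉ = ⌈13.617⌉ = 14 payments; the last is £295.89.
Total paid = 13·£478.87 + £295.89 = £6,521.20.
Total interest = total paid − principal = £6,521.20 − £6,050.00 = £471.20.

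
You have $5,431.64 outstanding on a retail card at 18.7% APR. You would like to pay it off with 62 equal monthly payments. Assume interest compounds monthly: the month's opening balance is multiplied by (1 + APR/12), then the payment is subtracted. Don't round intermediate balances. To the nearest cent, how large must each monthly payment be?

Monthly rate r = 18.7%/12 = 1.55833% = 0.0155833.
Level-payment amortization: P = B₀·r / (1 − (1+r)^(−n)) = 5431.64·0.0155833 / (1 − 1.01558^(−62)).
Denominator 1 − (1+r)^(−62) = 0.616615134.
P = 84.6431 / 0.616615134 ≈ 137.27.

$137.27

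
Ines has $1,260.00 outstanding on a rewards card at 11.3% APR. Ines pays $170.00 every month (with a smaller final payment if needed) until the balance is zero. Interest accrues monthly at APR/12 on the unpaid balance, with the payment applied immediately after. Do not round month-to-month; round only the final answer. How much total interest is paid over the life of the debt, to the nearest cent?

Monthly rate r = 11.3%/12 = 0.941667% = 0.00941667.
Payoff takes n = ⌈−ln(1 − rB₀/P)/ln(1+r)⌉ = ⌈7.719⌉ = 8 payments; the last is $122.43.
Total paid = 7·$170.00 + $122.43 = $1,312.43.
Total interest = total paid − principal = $1,312.43 − $1,260.00 = $52.43.

$52.43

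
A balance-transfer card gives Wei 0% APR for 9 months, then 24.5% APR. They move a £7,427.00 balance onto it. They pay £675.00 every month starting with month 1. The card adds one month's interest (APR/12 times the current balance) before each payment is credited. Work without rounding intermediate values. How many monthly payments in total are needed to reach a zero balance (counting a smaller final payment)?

12 months

Promo months 1–9 at r₀ = 0%/12 = 0; months 10+ at r₁ = 24.5%/12 = 0.0204167.
After month 9 (no interest yet): B = £7,427.00 − 9·£675.00 = £1,352.00.
Then at r₁ with £675.00/mo: n₂ = −ln(1 − r₁·B/P)/ln(1+r₁) ≈ 2.07 → 3 more payments.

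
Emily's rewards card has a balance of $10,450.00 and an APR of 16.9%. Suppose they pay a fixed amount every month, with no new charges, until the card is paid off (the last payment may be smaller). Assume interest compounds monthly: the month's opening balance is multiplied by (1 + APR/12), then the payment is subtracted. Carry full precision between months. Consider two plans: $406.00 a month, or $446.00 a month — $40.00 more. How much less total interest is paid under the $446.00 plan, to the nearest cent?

$298.30

Monthly rate r = 16.9%/12 = 1.40833% = 0.0140833.
At $406.00/mo: n = ⌈−ln(1 − rB₀/P)/ln(1+r)⌉ = 33 payments (last $77.72); total interest = total paid − $10,450.00 = $2,619.72.
At $446.00/mo: 29 payments (last $283.42); total interest $2,321.42.
Interest saved = $2,619.72 − $2,321.42 = $298.30.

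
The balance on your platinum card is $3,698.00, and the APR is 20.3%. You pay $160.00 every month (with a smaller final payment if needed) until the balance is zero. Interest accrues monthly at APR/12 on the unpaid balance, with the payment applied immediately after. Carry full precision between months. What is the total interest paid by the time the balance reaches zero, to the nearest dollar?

$1,032

Monthly rate r = 20.3%/12 = 1.69167% = 0.0169167.
Payoff takes n = ⌈−ln(1 − rB₀/P)/ln(1+r)⌉ = ⌈29.562⌉ = 30 payments; the last is $90.32.
Total paid = 29·$160.00 + $90.32 = $4,730.32.
Total interest = total paid − principal = $4,730.32 − $3,698.00 = $1,032.32.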